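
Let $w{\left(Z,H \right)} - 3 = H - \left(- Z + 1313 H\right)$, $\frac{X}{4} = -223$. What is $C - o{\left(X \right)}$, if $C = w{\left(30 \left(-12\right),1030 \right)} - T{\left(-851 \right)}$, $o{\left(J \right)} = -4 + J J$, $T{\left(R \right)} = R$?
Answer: $-2146526$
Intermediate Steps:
$X = -892$ ($X = 4 \left(-223\right) = -892$)
$w{\left(Z,H \right)} = 3 + Z - 1312 H$ ($w{\left(Z,H \right)} = 3 - \left(- Z + 1312 H\right) = 3 + Z - 1312 H$)
$o{\left(J \right)} = -4 + J^{2}$
$C = -1350866$ ($C = \left(3 + 30 \left(-12\right) - 1351360\right) - -851 = \left(3 - 360 - 1351360\right) + 851 = -1351717 + 851 = -1350866$)
$C - o{\left(X \right)} = -1350866 - \left(-4 + \left(-892\right)^{2}\right) = -1350866 - \left(-4 + 795664\right) = -1350866 - 795660 = -2146526$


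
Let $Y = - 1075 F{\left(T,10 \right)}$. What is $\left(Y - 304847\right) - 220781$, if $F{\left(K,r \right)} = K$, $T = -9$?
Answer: $-515953$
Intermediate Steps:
$Y = 9675$ ($Y = \left(-1075\right) \left(-9\right) = 9675$)
$\left(Y - 304847\right) - 220781 = \left(9675 - 304847\right) - 220781 = -295172 - 220781 = -515953$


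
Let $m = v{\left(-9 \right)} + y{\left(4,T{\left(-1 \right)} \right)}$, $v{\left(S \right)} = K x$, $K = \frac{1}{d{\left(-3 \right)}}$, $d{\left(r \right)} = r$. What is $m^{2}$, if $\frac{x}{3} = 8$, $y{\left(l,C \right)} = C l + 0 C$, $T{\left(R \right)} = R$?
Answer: $144$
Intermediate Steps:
$y{\left(l,C \right)} = C l$ ($y{\left(l,C \right)} = C l + 0 = C l$)
$x = 24$ ($x = 3 \cdot 8 = 24$)
$K = - \frac{1}{3}$ ($K = \frac{1}{-3} = - \frac{1}{3} \approx -0.33333$)
$v{\left(S \right)} = -8$ ($v{\left(S \right)} = \left(- \frac{1}{3}\right) 24 = -8$)
$m = -12$ ($m = -8 - 4 = -12$)
$m^{2} = \left(-12\right)^{2} = 144$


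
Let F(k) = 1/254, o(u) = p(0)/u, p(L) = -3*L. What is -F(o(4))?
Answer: -1/254 ≈ -0.0039370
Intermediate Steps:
o(u) = 0 (o(u) = (-3*0)/u = 0/u = 0)
F(k) = 1/254
-F(o(4)) = -1*1/254 = -1/254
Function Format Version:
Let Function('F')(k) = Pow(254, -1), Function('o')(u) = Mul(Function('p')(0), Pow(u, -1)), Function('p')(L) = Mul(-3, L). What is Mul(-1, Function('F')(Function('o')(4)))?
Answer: Rational(-1, 254) ≈ -0.0039370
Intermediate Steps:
Function('o')(u) = 0 (Function('o')(u) = Mul(Mul(-3, 0), Pow(u, -1)) = Mul(0, Pow(u, -1)) = 0)
Function('F')(k) = Rational(1, 254)
Mul(-1, Function('F')(Function('o')(4))) = Mul(-1, Rational(1, 254)) = Rational(-1, 254)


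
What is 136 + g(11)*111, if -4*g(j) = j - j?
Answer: 136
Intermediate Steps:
g(j) = 0 (g(j) = -(j - j)/4 = -¼*0 = 0)
136 + g(11)*111 = 136 + 0*111 = 136 + 0 = 136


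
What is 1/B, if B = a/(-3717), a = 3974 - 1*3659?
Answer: -59/5 ≈ -11.800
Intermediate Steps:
a = 315 (a = 3974 - 3659 = 315)
B = -5/59 (B = 315/(-3717) = 315*(-1/3717) = -5/59 ≈ -0.084746)
1/B = 1/(-5/59) = -59/5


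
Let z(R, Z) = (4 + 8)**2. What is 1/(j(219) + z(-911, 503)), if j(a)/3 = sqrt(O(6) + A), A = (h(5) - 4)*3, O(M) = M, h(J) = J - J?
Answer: 8/1155 - I*sqrt(6)/6930 ≈ 0.0069264 - 0.00035346*I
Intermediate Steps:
h(J) = 0
A = -12 (A = (0 - 4)*3 = -4*3 = -12)
z(R, Z) = 144 (z(R, Z) = 12**2 = 144)
j(a) = 3*I*sqrt(6) (j(a) = 3*sqrt(6 - 12) = 3*sqrt(-6) = 3*(I*sqrt(6)) = 3*I*sqrt(6))
1/(j(219) + z(-911, 503)) = 1/(3*I*sqrt(6) + 144) = 1/(144 + 3*I*sqrt(6))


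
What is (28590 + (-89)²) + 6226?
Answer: 42737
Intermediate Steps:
(28590 + (-89)²) + 6226 = (28590 + 7921) + 6226 = 36511 + 6226 = 42737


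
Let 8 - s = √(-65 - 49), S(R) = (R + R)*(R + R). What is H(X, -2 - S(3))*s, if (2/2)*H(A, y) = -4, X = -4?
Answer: -32 + 4*I*√114 ≈ -32.0 + 42.708*I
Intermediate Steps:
S(R) = 4*R² (S(R) = (2*R)*(2*R) = 4*R²)
H(A, y) = -4
s = 8 - I*√114 (s = 8 - √(-65 - 49) = 8 - √(-114) = 8 - I*√114 ≈ 8.0 - 10.677*I)
H(X, -2 - S(3))*s = -4*(8 - I*√114) = -32 + 4*I*√114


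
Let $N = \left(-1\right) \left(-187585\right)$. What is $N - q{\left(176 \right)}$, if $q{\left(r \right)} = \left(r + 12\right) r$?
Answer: $154497$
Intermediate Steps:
$q{\left(r \right)} = r \left(12 + r\right)$ ($q{\left(r \right)} = \left(12 + r\right) r = r \left(12 + r\right)$)
$N = 187585$
$N - q{\left(176 \right)} = 187585 - 176 \left(12 + 176\right) = 187585 - 176 \cdot 188 = 187585 - 33088 = 154497$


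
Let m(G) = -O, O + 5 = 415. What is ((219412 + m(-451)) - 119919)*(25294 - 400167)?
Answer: -37143541459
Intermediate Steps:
O = 410 (O = -5 + 415 = 410)
m(G) = -410 (m(G) = -1*410 = -410)
((219412 + m(-451)) - 119919)*(25294 - 400167) = ((219412 - 410) - 119919)*(25294 - 400167) = (219002 - 119919)*(-374873) = 99083*(-374873) = -37143541459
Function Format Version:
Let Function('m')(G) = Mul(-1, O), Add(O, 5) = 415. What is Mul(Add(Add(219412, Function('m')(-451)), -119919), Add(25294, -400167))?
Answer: -37143541459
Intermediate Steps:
O = 410 (O = Add(-5, 415) = 410)
Function('m')(G) = -410 (Function('m')(G) = Mul(-1, 410) = -410)
Mul(Add(Add(219412, Function('m')(-451)), -119919), Add(25294, -400167)) = Mul(Add(Add(219412, -410), -119919), Add(25294, -400167)) = Mul(Add(219002, -119919), -374873) = Mul(99083, -374873) = -37143541459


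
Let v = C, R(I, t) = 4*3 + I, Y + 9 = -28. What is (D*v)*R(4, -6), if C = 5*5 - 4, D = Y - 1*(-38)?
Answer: 336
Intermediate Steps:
Y = -37 (Y = -9 - 28 = -37)
R(I, t) = 12 + I
D = 1 (D = -37 - 1*(-38) = -37 + 38 = 1)
C = 21 (C = 25 - 4 = 21)
v = 21
(D*v)*R(4, -6) = (1*21)*(12 + 4) = 21*16 = 336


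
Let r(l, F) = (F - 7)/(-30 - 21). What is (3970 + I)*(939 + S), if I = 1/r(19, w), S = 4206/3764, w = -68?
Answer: 175633202367/47050 ≈ 3.7329e+6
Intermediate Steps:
r(l, F) = 7/51 - F/51 (r(l, F) = (-7 + F)/(-51) = (-7 + F)*(-1/51) = 7/51 - F/51)
S = 2103/1882 (S = 4206*(1/3764) = 2103/1882 ≈ 1.1174)
I = 17/25 (I = 1/(7/51 - 1/51*(-68)) = 1/(7/51 + 4/3) = 1/(25/17) = 17/25 ≈ 0.68000)
(3970 + I)*(939 + S) = (3970 + 17/25)*(939 + 2103/1882) = (99267/25)*(1769301/1882) = 175633202367/47050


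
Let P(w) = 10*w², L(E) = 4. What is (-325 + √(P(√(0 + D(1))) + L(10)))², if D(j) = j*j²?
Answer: (325 - √14)² ≈ 1.0321e+5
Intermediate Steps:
D(j) = j³
(-325 + √(P(√(0 + D(1))) + L(10)))² = (-325 + √(10*(√(0 + 1³))² + 4))² = (-325 + √(10*(√(0 + 1))² + 4))² = (-325 + √(10*(√1)² + 4))² = (-325 + √(10*1² + 4))² = (-325 + √(10*1 + 4))² = (-325 + √(10 + 4))² = (-325 + √14)²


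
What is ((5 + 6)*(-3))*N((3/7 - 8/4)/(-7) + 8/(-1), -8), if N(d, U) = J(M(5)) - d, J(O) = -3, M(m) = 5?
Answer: -7722/49 ≈ -157.59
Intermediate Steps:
N(d, U) = -3 - d
((5 + 6)*(-3))*N((3/7 - 8/4)/(-7) + 8/(-1), -8) = ((5 + 6)*(-3))*(-3 - ((3/7 - 8/4)/(-7) + 8/(-1))) = (11*(-3))*(-3 - ((3*(⅐) - 8*¼)*(-⅐) + 8*(-1))) = -33*(-3 - ((3/7 - 2)*(-⅐) - 8)) = -33*(-3 - (-11/7*(-⅐) - 8)) = -33*(-3 - (11/49 - 8)) = -33*(-3 - 1*(-381/49)) = -33*(-3 + 381/49) = -33*234/49 = -7722/49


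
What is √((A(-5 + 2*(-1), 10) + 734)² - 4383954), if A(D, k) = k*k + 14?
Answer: 5*I*√146594 ≈ 1914.4*I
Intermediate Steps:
A(D, k) = 14 + k² (A(D, k) = k² + 14 = 14 + k²)
√((A(-5 + 2*(-1), 10) + 734)² - 4383954) = √(((14 + 10²) + 734)² - 4383954) = √(((14 + 100) + 734)² - 4383954) = √((114 + 734)² - 4383954) = √(848² - 4383954) = √(719104 - 4383954) = √(-3664850) = 5*I*√146594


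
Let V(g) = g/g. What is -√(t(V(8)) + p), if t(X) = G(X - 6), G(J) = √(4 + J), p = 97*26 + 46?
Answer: -√(2568 + I) ≈ -50.675 - 0.0098667*I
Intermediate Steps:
p = 2568 (p = 2522 + 46 = 2568)
V(g) = 1
t(X) = √(-2 + X) (t(X) = √(4 + (X - 6)) = √(4 + (-6 + X)) = √(-2 + X))
-√(t(V(8)) + p) = -√(√(-2 + 1) + 2568) = -√(√(-1) + 2568) = -√(I + 2568) = -√(2568 + I)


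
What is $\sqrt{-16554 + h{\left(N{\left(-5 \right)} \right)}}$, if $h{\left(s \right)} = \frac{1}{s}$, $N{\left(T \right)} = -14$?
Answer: $\frac{i \sqrt{3244598}}{14} \approx 128.66 i$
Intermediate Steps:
$\sqrt{-16554 + h{\left(N{\left(-5 \right)} \right)}} = \sqrt{-16554 + \frac{1}{-14}} = \sqrt{-16554 - \frac{1}{14}} = \sqrt{- \frac{231757}{14}} = \frac{i \sqrt{3244598}}{14}$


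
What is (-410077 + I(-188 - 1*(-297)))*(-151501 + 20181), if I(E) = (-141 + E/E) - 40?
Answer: 53874949240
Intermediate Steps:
I(E) = -180 (I(E) = (-141 + 1) - 40 = -140 - 40 = -180)
(-410077 + I(-188 - 1*(-297)))*(-151501 + 20181) = (-410077 - 180)*(-151501 + 20181) = -410257*(-131320) = 53874949240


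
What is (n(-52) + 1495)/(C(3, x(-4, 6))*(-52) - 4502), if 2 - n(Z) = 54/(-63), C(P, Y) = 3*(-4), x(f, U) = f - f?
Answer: -10485/27146 ≈ -0.38624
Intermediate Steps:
x(f, U) = 0
C(P, Y) = -12
n(Z) = 20/7 (n(Z) = 2 - 54/(-63) = 2 - 54*(-1)/63 = 2 - 1*(-6/7) = 2 + 6/7 = 20/7)
(n(-52) + 1495)/(C(3, x(-4, 6))*(-52) - 4502) = (20/7 + 1495)/(-12*(-52) - 4502) = 10485/(7*(624 - 4502)) = (10485/7)/(-3878) = (10485/7)*(-1/3878) = -10485/27146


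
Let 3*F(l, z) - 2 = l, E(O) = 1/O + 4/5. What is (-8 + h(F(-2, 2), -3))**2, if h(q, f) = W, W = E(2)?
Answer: 4489/100 ≈ 44.890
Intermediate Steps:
E(O) = 4/5 + 1/O (E(O) = 1/O + 4*(1/5) = 1/O + 4/5 = 4/5 + 1/O)
F(l, z) = 2/3 + l/3
W = 13/10 (W = 4/5 + 1/2 = 13/10 ≈ 1.3000)
h(q, f) = 13/10
(-8 + h(F(-2, 2), -3))**2 = (-8 + 13/10)**2 = (-67/10)**2 = 4489/100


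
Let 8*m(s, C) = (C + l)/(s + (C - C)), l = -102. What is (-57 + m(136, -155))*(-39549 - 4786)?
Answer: 2760873455/1088 ≈ 2.5376e+6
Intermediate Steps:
m(s, C) = (-102 + C)/(8*s) (m(s, C) = ((C - 102)/(s + (C - C)))/8 = ((-102 + C)/(s + 0))/8 = ((-102 + C)/s)/8 = (-102 + C)/(8*s))
(-57 + m(136, -155))*(-39549 - 4786) = (-57 + (⅛)*(-102 - 155)/136)*(-39549 - 4786) = (-57 + (⅛)*(1/136)*(-257))*(-44335) = (-57 - 257/1088)*(-44335) = -62273/1088*(-44335) = 2760873455/1088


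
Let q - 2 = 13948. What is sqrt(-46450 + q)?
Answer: 50*I*sqrt(13) ≈ 180.28*I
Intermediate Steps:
q = 13950 (q = 2 + 13948 = 13950)
sqrt(-46450 + q) = sqrt(-46450 + 13950) = sqrt(-32500) = 50*I*sqrt(13)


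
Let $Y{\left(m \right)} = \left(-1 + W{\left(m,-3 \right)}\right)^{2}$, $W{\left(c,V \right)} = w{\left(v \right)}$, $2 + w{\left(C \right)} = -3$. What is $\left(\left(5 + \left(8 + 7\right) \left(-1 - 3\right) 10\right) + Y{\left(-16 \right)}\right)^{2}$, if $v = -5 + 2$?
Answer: $312481$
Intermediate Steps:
$v = -3$
$w{\left(C \right)} = -5$ ($w{\left(C \right)} = -2 - 3 = -5$)
$W{\left(c,V \right)} = -5$
$Y{\left(m \right)} = 36$ ($Y{\left(m \right)} = \left(-1 - 5\right)^{2} = \left(-6\right)^{2} = 36$)
$\left(\left(5 + \left(8 + 7\right) \left(-1 - 3\right) 10\right) + Y{\left(-16 \right)}\right)^{2} = \left(\left(5 + \left(8 + 7\right) \left(-1 - 3\right) 10\right) + 36\right)^{2} = \left(\left(5 + 15 \left(-4\right) 10\right) + 36\right)^{2} = \left(\left(5 - 600\right) + 36\right)^{2} = \left(-595 + 36\right)^{2} = \left(-559\right)^{2} = 312481$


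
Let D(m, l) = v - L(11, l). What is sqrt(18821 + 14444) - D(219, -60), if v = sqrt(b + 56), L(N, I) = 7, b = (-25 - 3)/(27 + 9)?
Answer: 7 + sqrt(33265) - sqrt(497)/3 ≈ 181.96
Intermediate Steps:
b = -7/9 (b = -28/36 = -28*1/36 = -7/9 ≈ -0.77778)
v = sqrt(497)/3 (v = sqrt(-7/9 + 56) = sqrt(497/9) = sqrt(497)/3 ≈ 7.4312)
D(m, l) = -7 + sqrt(497)/3 (D(m, l) = sqrt(497)/3 - 1*7 = sqrt(497)/3 - 7 = -7 + sqrt(497)/3)
sqrt(18821 + 14444) - D(219, -60) = sqrt(18821 + 14444) - (-7 + sqrt(497)/3) = sqrt(33265) + (7 - sqrt(497)/3) = 7 + sqrt(33265) - sqrt(497)/3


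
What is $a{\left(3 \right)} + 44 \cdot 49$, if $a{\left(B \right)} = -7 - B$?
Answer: $2146$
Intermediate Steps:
$a{\left(3 \right)} + 44 \cdot 49 = \left(-7 - 3\right) + 44 \cdot 49 = \left(-7 - 3\right) + 2156 = -10 + 2156 = 2146$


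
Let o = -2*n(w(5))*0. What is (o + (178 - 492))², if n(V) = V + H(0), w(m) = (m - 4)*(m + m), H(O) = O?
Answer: 98596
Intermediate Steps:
w(m) = 2*m*(-4 + m) (w(m) = (-4 + m)*(2*m) = 2*m*(-4 + m))
n(V) = V (n(V) = V + 0 = V)
o = 0 (o = -4*5*(-4 + 5)*0 = -4*5*0 = -2*10*0 = -20*0 = 0)
(o + (178 - 492))² = (0 + (178 - 492))² = (0 - 314)² = (-314)² = 98596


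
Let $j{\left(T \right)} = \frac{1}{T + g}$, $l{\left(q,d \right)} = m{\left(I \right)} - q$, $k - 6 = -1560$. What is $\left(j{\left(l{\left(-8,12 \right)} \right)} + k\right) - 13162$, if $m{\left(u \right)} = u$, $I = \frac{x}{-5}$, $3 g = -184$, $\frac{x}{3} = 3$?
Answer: $- \frac{12170147}{827} \approx -14716.0$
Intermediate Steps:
$x = 9$ ($x = 3 \cdot 3 = 9$)
$k = -1554$ ($k = 6 - 1560 = -1554$)
$g = - \frac{184}{3}$ ($g = \frac{1}{3} \left(-184\right) = - \frac{184}{3} \approx -61.333$)
$I = - \frac{9}{5}$ ($I = \frac{9}{-5} = 9 \left(- \frac{1}{5}\right) = - \frac{9}{5} \approx -1.8$)
$l{\left(q,d \right)} = - \frac{9}{5} - q$
$j{\left(T \right)} = \frac{1}{- \frac{184}{3} + T}$ ($j{\left(T \right)} = \frac{1}{T - \frac{184}{3}} = \frac{1}{- \frac{184}{3} + T}$)
$\left(j{\left(l{\left(-8,12 \right)} \right)} + k\right) - 13162 = \left(\frac{3}{-184 + 3 \left(- \frac{9}{5} - -8\right)} - 1554\right) - 13162 = \left(\frac{3}{-184 + 3 \left(- \frac{9}{5} + 8\right)} - 1554\right) - 13162 = \left(\frac{3}{-184 + 3 \cdot \frac{31}{5}} - 1554\right) - 13162 = \left(\frac{3}{-184 + \frac{93}{5}} - 1554\right) - 13162 = \left(\frac{3}{- \frac{827}{5}} - 1554\right) - 13162 = \left(3 \left(- \frac{5}{827}\right) - 1554\right) - 13162 = \left(- \frac{15}{827} - 1554\right) - 13162 = - \frac{1285173}{827} - 13162 = - \frac{12170147}{827}$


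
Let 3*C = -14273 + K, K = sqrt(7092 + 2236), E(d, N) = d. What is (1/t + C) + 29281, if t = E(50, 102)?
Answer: 3678503/150 + 4*sqrt(583)/3 ≈ 24556.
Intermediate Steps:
t = 50
K = 4*sqrt(583) (K = sqrt(9328) = 4*sqrt(583) ≈ 96.582)
C = -14273/3 + 4*sqrt(583)/3 (C = (-14273 + 4*sqrt(583))/3 = -14273/3 + 4*sqrt(583)/3 ≈ -4725.5)
(1/t + C) + 29281 = (1/50 + (-14273/3 + 4*sqrt(583)/3)) + 29281 = (-713647/150 + 4*sqrt(583)/3) + 29281 = 3678503/150 + 4*sqrt(583)/3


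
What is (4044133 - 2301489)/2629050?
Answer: 871322/1314525 ≈ 0.66284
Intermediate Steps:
(4044133 - 2301489)/2629050 = 1742644*(1/2629050) = 871322/1314525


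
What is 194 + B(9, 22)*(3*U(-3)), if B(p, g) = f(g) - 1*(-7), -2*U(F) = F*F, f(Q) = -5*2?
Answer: 469/2 ≈ 234.50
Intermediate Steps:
f(Q) = -10
U(F) = -F**2/2 (U(F) = -F*F/2 = -F**2/2)
B(p, g) = -3 (B(p, g) = -10 - 1*(-7) = -10 + 7 = -3)
194 + B(9, 22)*(3*U(-3)) = 194 - 9*(-1/2*(-3)**2) = 194 - 9*(-1/2*9) = 194 - 9*(-9)/2 = 194 - 3*(-27/2) = 194 + 81/2 = 469/2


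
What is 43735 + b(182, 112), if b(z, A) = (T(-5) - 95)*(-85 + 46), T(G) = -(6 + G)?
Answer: 47479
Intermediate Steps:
T(G) = -6 - G
b(z, A) = 3744 (b(z, A) = ((-6 - 1*(-5)) - 95)*(-85 + 46) = ((-6 + 5) - 95)*(-39) = (-1 - 95)*(-39) = -96*(-39) = 3744)
43735 + b(182, 112) = 43735 + 3744 = 47479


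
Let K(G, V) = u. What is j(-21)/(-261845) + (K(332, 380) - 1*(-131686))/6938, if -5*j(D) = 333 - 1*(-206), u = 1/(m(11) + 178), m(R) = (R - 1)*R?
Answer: 49654180073641/2616020078400 ≈ 18.981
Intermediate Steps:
m(R) = R*(-1 + R) (m(R) = (-1 + R)*R = R*(-1 + R))
u = 1/288 (u = 1/(11*(-1 + 11) + 178) = 1/(11*10 + 178) = 1/(110 + 178) = 1/288 ≈ 0.0034722)
K(G, V) = 1/288
j(D) = -539/5 (j(D) = -(333 - 1*(-206))/5 = -(333 + 206)/5 = -⅕*539 = -539/5)
j(-21)/(-261845) + (K(332, 380) - 1*(-131686))/6938 = -539/5/(-261845) + (1/288 - 1*(-131686))/6938 = -539/5*(-1/261845) + (1/288 + 131686)*(1/6938) = 539/1309225 + (37925569/288)*(1/6938) = 539/1309225 + 37925569/1998144 = 49654180073641/2616020078400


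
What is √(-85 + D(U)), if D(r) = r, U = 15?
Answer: I*√70 ≈ 8.3666*I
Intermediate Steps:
√(-85 + D(U)) = √(-85 + 15) = √(-70) = I*√70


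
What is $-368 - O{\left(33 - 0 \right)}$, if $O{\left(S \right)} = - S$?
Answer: $-335$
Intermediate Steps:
$-368 - O{\left(33 - 0 \right)} = -368 - - (33 - 0) = -368 - - (33 + 0) = -368 - \left(-1\right) 33 = -368 - -33 = -368 + 33 = -335$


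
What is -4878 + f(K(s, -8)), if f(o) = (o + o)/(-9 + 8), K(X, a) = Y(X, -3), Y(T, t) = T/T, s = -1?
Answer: -4880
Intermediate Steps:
Y(T, t) = 1
K(X, a) = 1
f(o) = -2*o (f(o) = (2*o)/(-1) = (2*o)*(-1) = -2*o)
-4878 + f(K(s, -8)) = -4878 - 2*1 = -4878 - 2 = -4880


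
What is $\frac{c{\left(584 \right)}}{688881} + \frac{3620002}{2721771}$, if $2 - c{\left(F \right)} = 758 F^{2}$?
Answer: $- \frac{233713234077368}{624992109417} \approx -373.95$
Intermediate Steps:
$c{\left(F \right)} = 2 - 758 F^{2}$
$\frac{c{\left(584 \right)}}{688881} + \frac{3620002}{2721771} = \frac{2 - 758 \cdot 584^{2}}{688881} + \frac{3620002}{2721771} = \left(2 - 258520448\right) \frac{1}{688881} + 3620002 \cdot \frac{1}{2721771} = \left(2 - 258520448\right) \frac{1}{688881} + \frac{3620002}{2721771} = \left(-258520446\right) \frac{1}{688881} + \frac{3620002}{2721771} = - \frac{86173482}{229627} + \frac{3620002}{2721771} = - \frac{233713234077368}{624992109417}$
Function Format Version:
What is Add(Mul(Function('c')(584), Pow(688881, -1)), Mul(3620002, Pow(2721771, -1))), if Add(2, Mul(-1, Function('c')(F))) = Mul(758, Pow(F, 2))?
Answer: Rational(-233713234077368, 624992109417) ≈ -373.95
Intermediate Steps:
Function('c')(F) = Add(2, Mul(-758, Pow(F, 2))) (Function('c')(F) = Add(2, Mul(-1, Mul(758, Pow(F, 2)))) = Add(2, Mul(-758, Pow(F, 2))))
Add(Mul(Function('c')(584), Pow(688881, -1)), Mul(3620002, Pow(2721771, -1))) = Add(Mul(Add(2, Mul(-758, Pow(584, 2))), Pow(688881, -1)), Mul(3620002, Pow(2721771, -1))) = Add(Mul(Add(2, Mul(-758, 341056)), Rational(1, 688881)), Mul(3620002, Rational(1, 2721771))) = Add(Mul(Add(2, -258520448), Rational(1, 688881)), Rational(3620002, 2721771)) = Add(Mul(-258520446, Rational(1, 688881)), Rational(3620002, 2721771)) = Add(Rational(-86173482, 229627), Rational(3620002, 2721771)) = Rational(-233713234077368, 624992109417)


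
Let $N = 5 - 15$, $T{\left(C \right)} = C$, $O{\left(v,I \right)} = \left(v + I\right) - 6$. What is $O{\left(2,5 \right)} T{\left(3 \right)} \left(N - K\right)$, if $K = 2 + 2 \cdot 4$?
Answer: $-60$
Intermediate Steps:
$O{\left(v,I \right)} = -6 + I + v$ ($O{\left(v,I \right)} = \left(I + v\right) - 6 = -6 + I + v$)
$N = -10$ ($N = 5 - 15 = -10$)
$K = 10$ ($K = 2 + 8 = 10$)
$O{\left(2,5 \right)} T{\left(3 \right)} \left(N - K\right) = \left(-6 + 5 + 2\right) 3 \left(-10 - 10\right) = 1 \cdot 3 \left(-10 - 10\right) = 3 \left(-20\right) = -60$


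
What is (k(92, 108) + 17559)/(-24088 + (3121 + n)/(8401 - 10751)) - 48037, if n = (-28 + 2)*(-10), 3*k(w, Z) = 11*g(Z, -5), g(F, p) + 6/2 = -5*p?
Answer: -8158274153741/169830543 ≈ -48038.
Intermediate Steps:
g(F, p) = -3 - 5*p
k(w, Z) = 242/3 (k(w, Z) = (11*(-3 - 5*(-5)))/3 = (11*(-3 + 25))/3 = (11*22)/3 = (⅓)*242 = 242/3)
n = 260 (n = -26*(-10) = 260)
(k(92, 108) + 17559)/(-24088 + (3121 + n)/(8401 - 10751)) - 48037 = (242/3 + 17559)/(-24088 + (3121 + 260)/(8401 - 10751)) - 48037 = 52919/(3*(-24088 + 3381/(-2350))) - 48037 = 52919/(3*(-24088 + 3381*(-1/2350))) - 48037 = 52919/(3*(-24088 - 3381/2350)) - 48037 = 52919/(3*(-56610181/2350)) - 48037 = (52919/3)*(-2350/56610181) - 48037 = -124359650/169830543 - 48037 = -8158274153741/169830543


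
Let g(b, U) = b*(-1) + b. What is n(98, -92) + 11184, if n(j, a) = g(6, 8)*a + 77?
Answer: 11261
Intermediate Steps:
g(b, U) = 0 (g(b, U) = -b + b = 0)
n(j, a) = 77 (n(j, a) = 0*a + 77 = 0 + 77 = 77)
n(98, -92) + 11184 = 77 + 11184 = 11261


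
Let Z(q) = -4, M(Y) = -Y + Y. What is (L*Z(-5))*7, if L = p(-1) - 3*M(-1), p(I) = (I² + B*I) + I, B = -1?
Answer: -28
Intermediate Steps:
p(I) = I² (p(I) = (I² - I) + I = I²)
M(Y) = 0
L = 1 (L = (-1)² - 3*0 = 1 + 0 = 1)
(L*Z(-5))*7 = (1*(-4))*7 = -4*7 = -28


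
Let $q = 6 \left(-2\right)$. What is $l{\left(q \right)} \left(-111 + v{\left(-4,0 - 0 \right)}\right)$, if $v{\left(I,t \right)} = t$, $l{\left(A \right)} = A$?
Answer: $1332$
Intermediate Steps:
$q = -12$
$l{\left(q \right)} \left(-111 + v{\left(-4,0 - 0 \right)}\right) = - 12 \left(-111 + \left(0 - 0\right)\right) = - 12 \left(-111 + \left(0 + 0\right)\right) = - 12 \left(-111 + 0\right) = \left(-12\right) \left(-111\right) = 1332$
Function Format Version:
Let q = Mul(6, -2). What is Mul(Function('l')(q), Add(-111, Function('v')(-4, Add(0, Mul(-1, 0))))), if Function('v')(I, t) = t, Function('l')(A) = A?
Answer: 1332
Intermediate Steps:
q = -12
Mul(Function('l')(q), Add(-111, Function('v')(-4, Add(0, Mul(-1, 0))))) = Mul(-12, Add(-111, Add(0, Mul(-1, 0)))) = Mul(-12, Add(-111, Add(0, 0))) = Mul(-12, Add(-111, 0)) = Mul(-12, -111) = 1332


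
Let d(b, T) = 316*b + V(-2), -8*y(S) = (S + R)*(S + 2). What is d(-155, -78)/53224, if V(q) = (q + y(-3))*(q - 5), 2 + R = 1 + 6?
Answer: -195871/212896 ≈ -0.92003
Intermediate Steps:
R = 5 (R = -2 + (1 + 6) = -2 + 7 = 5)
y(S) = -(2 + S)*(5 + S)/8 (y(S) = -(S + 5)*(S + 2)/8 = -(5 + S)*(2 + S)/8 = -(2 + S)*(5 + S)/8)
V(q) = (-5 + q)*(¼ + q) (V(q) = (q + (-5/4 - 7/8*(-3) - ⅛*(-3)²))*(q - 5) = (q + (-5/4 + 21/8 - ⅛*9))*(-5 + q) = (q + (-5/4 + 21/8 - 9/8))*(-5 + q) = (q + ¼)*(-5 + q) = (¼ + q)*(-5 + q) = (-5 + q)*(¼ + q))
d(b, T) = 49/4 + 316*b (d(b, T) = 316*b + (-5/4 + (-2)² - 19/4*(-2)) = 316*b + (-5/4 + 4 + 19/2) = 316*b + 49/4 = 49/4 + 316*b)
d(-155, -78)/53224 = (49/4 + 316*(-155))/53224 = (49/4 - 48980)*(1/53224) = -195871/4*1/53224 = -195871/212896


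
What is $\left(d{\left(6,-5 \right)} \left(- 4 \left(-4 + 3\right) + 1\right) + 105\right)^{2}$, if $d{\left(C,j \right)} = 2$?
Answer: $13225$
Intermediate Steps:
$\left(d{\left(6,-5 \right)} \left(- 4 \left(-4 + 3\right) + 1\right) + 105\right)^{2} = \left(2 \left(- 4 \left(-4 + 3\right) + 1\right) + 105\right)^{2} = \left(2 \left(\left(-4\right) \left(-1\right) + 1\right) + 105\right)^{2} = \left(2 \left(4 + 1\right) + 105\right)^{2} = \left(2 \cdot 5 + 105\right)^{2} = \left(10 + 105\right)^{2} = 115^{2} = 13225$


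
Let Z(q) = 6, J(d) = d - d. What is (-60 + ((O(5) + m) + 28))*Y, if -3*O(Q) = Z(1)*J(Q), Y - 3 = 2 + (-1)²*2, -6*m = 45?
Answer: -553/2 ≈ -276.50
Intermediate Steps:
J(d) = 0
m = -15/2 (m = -⅙*45 = -15/2 ≈ -7.5000)
Y = 7 (Y = 3 + (2 + (-1)²*2) = 3 + (2 + 1*2) = 3 + (2 + 2) = 3 + 4 = 7)
O(Q) = 0 (O(Q) = -2*0 = -⅓*0 = 0)
(-60 + ((O(5) + m) + 28))*Y = (-60 + ((0 - 15/2) + 28))*7 = (-60 + (-15/2 + 28))*7 = (-60 + 41/2)*7 = -79/2*7 = -553/2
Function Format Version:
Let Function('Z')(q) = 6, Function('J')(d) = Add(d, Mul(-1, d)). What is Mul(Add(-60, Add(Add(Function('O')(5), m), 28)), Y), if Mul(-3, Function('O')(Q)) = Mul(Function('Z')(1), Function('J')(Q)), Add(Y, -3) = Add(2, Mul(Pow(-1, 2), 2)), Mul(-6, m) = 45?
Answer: Rational(-553, 2) ≈ -276.50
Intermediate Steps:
Function('J')(d) = 0
m = Rational(-15, 2) (m = Mul(Rational(-1, 6), 45) = Rational(-15, 2) ≈ -7.5000)
Y = 7 (Y = Add(3, Add(2, Mul(Pow(-1, 2), 2))) = Add(3, Add(2, Mul(1, 2))) = Add(3, Add(2, 2)) = Add(3, 4) = 7)
Function('O')(Q) = 0 (Function('O')(Q) = Mul(Rational(-1, 3), Mul(6, 0)) = Mul(Rational(-1, 3), 0) = 0)
Mul(Add(-60, Add(Add(Function('O')(5), m), 28)), Y) = Mul(Add(-60, Add(Add(0, Rational(-15, 2)), 28)), 7) = Mul(Add(-60, Add(Rational(-15, 2), 28)), 7) = Mul(Add(-60, Rational(41, 2)), 7) = Mul(Rational(-79, 2), 7) = Rational(-553, 2)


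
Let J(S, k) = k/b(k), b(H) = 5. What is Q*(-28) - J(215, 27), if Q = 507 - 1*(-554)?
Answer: -148567/5 ≈ -29713.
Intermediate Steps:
J(S, k) = k/5
Q = 1061 (Q = 507 + 554 = 1061)
Q*(-28) - J(215, 27) = 1061*(-28) - 27/5 = -29708 - 1*27/5 = -29708 - 27/5 = -148567/5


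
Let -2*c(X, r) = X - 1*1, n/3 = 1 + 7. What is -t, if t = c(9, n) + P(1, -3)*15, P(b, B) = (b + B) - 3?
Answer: 79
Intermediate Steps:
n = 24 (n = 3*(1 + 7) = 3*8 = 24)
P(b, B) = -3 + B + b (P(b, B) = (B + b) - 3 = -3 + B + b)
c(X, r) = ½ - X/2 (c(X, r) = -(X - 1*1)/2 = -(X - 1)/2 = -(-1 + X)/2 = ½ - X/2)
t = -79 (t = (½ - ½*9) + (-3 - 3 + 1)*15 = (½ - 9/2) - 5*15 = -4 - 75 = -79)
-t = -1*(-79) = 79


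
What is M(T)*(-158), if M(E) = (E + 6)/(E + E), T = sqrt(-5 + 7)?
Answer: -79 - 237*sqrt(2) ≈ -414.17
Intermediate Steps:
T = sqrt(2) ≈ 1.4142
M(E) = (6 + E)/(2*E) (M(E) = (6 + E)/((2*E)) = (6 + E)*(1/(2*E)) = (6 + E)/(2*E))
M(T)*(-158) = ((6 + sqrt(2))/(2*(sqrt(2))))*(-158) = ((sqrt(2)/2)*(6 + sqrt(2))/2)*(-158) = (sqrt(2)*(6 + sqrt(2))/4)*(-158) = -79*sqrt(2)*(6 + sqrt(2))/2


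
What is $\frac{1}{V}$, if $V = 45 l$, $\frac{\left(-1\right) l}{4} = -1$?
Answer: $\frac{1}{180} \approx 0.0055556$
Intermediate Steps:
$l = 4$ ($l = \left(-4\right) \left(-1\right) = 4$)
$V = 180$ ($V = 45 \cdot 4 = 180$)
$\frac{1}{V} = \frac{1}{180}$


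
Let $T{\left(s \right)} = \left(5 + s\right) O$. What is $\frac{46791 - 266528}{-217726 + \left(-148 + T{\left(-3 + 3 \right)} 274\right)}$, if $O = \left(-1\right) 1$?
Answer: $\frac{219737}{219244} \approx 1.0022$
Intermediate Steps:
$O = -1$
$T{\left(s \right)} = -5 - s$ ($T{\left(s \right)} = \left(5 + s\right) \left(-1\right) = -5 - s$)
$\frac{46791 - 266528}{-217726 + \left(-148 + T{\left(-3 + 3 \right)} 274\right)} = \frac{46791 - 266528}{-217726 + \left(-148 + \left(-5 - \left(-3 + 3\right)\right) 274\right)} = - \frac{219737}{-217726 + \left(-148 + \left(-5 - 0\right) 274\right)} = - \frac{219737}{-217726 + \left(-148 + \left(-5 + 0\right) 274\right)} = - \frac{219737}{-217726 - 1518} = - \frac{219737}{-219244} = \left(-219737\right) \left(- \frac{1}{219244}\right) = \frac{219737}{219244}$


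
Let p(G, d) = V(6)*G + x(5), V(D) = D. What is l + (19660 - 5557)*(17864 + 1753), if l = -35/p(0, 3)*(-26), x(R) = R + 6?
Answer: 3043244971/11 ≈ 2.7666e+8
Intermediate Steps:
x(R) = 6 + R
p(G, d) = 11 + 6*G (p(G, d) = 6*G + (6 + 5) = 6*G + 11 = 11 + 6*G)
l = 910/11 (l = -35/(11 + 6*0)*(-26) = -35/(11 + 0)*(-26) = -35/11*(-26) = 910/11 ≈ 82.727)
l + (19660 - 5557)*(17864 + 1753) = 910/11 + (19660 - 5557)*(17864 + 1753) = 910/11 + 14103*19617 = 910/11 + 276658551 = 3043244971/11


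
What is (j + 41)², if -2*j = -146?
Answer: 12996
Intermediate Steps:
j = 73 (j = -½*(-146) = 73)
(j + 41)² = (73 + 41)² = 114² = 12996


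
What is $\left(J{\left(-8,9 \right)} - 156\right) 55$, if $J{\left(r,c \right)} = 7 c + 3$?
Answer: $-4950$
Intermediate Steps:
$J{\left(r,c \right)} = 3 + 7 c$
$\left(J{\left(-8,9 \right)} - 156\right) 55 = \left(\left(3 + 7 \cdot 9\right) - 156\right) 55 = \left(\left(3 + 63\right) - 156\right) 55 = \left(66 - 156\right) 55 = \left(-90\right) 55 = -4950$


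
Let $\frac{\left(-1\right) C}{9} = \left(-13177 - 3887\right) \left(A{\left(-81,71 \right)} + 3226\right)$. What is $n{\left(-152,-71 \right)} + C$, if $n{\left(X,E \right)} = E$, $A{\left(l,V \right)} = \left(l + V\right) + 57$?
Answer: $502654177$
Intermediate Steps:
$A{\left(l,V \right)} = 57 + V + l$ ($A{\left(l,V \right)} = \left(V + l\right) + 57 = 57 + V + l$)
$C = 502654248$ ($C = - 9 \left(-13177 - 3887\right) \left(\left(57 + 71 - 81\right) + 3226\right) = - 9 \left(- 17064 \left(47 + 3226\right)\right) = - 9 \left(\left(-17064\right) 3273\right) = \left(-9\right) \left(-55850472\right) = 502654248$)
$n{\left(-152,-71 \right)} + C = -71 + 502654248 = 502654177$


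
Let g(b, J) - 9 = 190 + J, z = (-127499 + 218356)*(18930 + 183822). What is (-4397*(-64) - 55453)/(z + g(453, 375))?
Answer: 225955/18421439038 ≈ 1.2266e-5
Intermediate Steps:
z = 18421438464 (z = 90857*202752 = 18421438464)
g(b, J) = 199 + J (g(b, J) = 9 + (190 + J) = 199 + J)
(-4397*(-64) - 55453)/(z + g(453, 375)) = (-4397*(-64) - 55453)/(18421438464 + (199 + 375)) = (281408 - 55453)/(18421438464 + 574) = 225955/18421439038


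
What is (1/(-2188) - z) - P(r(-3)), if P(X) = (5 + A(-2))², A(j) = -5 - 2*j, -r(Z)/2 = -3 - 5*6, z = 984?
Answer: -2188001/2188 ≈ -1000.0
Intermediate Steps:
r(Z) = 66 (r(Z) = -2*(-3 - 5*6) = -2*(-3 - 30) = -2*(-33) = 66)
P(X) = 16 (P(X) = (5 + (-5 - 2*(-2)))² = (5 + (-5 + 4))² = (5 - 1)² = 4² = 16)
(1/(-2188) - z) - P(r(-3)) = (1/(-2188) - 1*984) - 1*16 = (-1/2188 - 984) - 16 = -2152993/2188 - 16 = -2188001/2188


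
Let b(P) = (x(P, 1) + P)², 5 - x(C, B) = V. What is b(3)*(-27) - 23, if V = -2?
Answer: -2723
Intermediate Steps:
x(C, B) = 7 (x(C, B) = 5 - 1*(-2) = 5 + 2 = 7)
b(P) = (7 + P)²
b(3)*(-27) - 23 = (7 + 3)²*(-27) - 23 = 10²*(-27) - 23 = 100*(-27) - 23 = -2700 - 23 = -2723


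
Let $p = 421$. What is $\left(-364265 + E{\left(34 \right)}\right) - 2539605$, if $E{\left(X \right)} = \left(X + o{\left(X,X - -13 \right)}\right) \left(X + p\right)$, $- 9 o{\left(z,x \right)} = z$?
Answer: $- \frac{26011070}{9} \approx -2.8901 \cdot 10^{6}$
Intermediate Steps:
$o{\left(z,x \right)} = - \frac{z}{9}$
$E{\left(X \right)} = \frac{8 X \left(421 + X\right)}{9}$ ($E{\left(X \right)} = \left(X - \frac{X}{9}\right) \left(X + 421\right) = \frac{8 X}{9} \left(421 + X\right) = \frac{8 X \left(421 + X\right)}{9}$)
$\left(-364265 + E{\left(34 \right)}\right) - 2539605 = \left(-364265 + \frac{8}{9} \cdot 34 \left(421 + 34\right)\right) - 2539605 = \left(-364265 + \frac{8}{9} \cdot 34 \cdot 455\right) - 2539605 = \left(-364265 + \frac{123760}{9}\right) - 2539605 = - \frac{3154625}{9} - 2539605 = - \frac{26011070}{9}$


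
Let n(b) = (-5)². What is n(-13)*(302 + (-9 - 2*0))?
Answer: 7325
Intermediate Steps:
n(b) = 25
n(-13)*(302 + (-9 - 2*0)) = 25*(302 + (-9 - 2*0)) = 25*(302 + (-9 + 0)) = 25*(302 - 9) = 25*293 = 7325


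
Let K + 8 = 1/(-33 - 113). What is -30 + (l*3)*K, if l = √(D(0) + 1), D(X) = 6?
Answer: -30 - 3507*√7/146 ≈ -93.552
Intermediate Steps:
l = √7 (l = √(6 + 1) = √7 ≈ 2.6458)
K = -1169/146 (K = -8 + 1/(-33 - 113) = -8 + 1/(-146) = -8 - 1/146 = -1169/146 ≈ -8.0069)
-30 + (l*3)*K = -30 + (√7*3)*(-1169/146) = -30 + (3*√7)*(-1169/146) = -30 - 3507*√7/146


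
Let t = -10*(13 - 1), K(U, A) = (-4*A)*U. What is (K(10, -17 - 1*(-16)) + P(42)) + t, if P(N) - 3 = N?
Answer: -35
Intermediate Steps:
P(N) = 3 + N
K(U, A) = -4*A*U
t = -120 (t = -10*12 = -120)
(K(10, -17 - 1*(-16)) + P(42)) + t = (-4*(-17 - 1*(-16))*10 + (3 + 42)) - 120 = (-4*(-17 + 16)*10 + 45) - 120 = (-4*(-1)*10 + 45) - 120 = (40 + 45) - 120 = 85 - 120 = -35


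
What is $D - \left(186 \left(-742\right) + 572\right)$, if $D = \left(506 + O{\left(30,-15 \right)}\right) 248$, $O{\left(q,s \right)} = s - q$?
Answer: $251768$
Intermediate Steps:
$D = 114328$ ($D = \left(506 - 45\right) 248 = 461 \cdot 248 = 114328$)
$D - \left(186 \left(-742\right) + 572\right) = 114328 - \left(186 \left(-742\right) + 572\right) = 114328 - \left(-138012 + 572\right) = 114328 - -137440 = 114328 + 137440 = 251768$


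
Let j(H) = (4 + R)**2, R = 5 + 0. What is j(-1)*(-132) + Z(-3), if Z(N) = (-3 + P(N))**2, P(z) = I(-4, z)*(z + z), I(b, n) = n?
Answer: -10467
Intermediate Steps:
P(z) = 2*z**2 (P(z) = z*(z + z) = z*(2*z) = 2*z**2)
Z(N) = (-3 + 2*N**2)**2
R = 5
j(H) = 81 (j(H) = (4 + 5)**2 = 9**2 = 81)
j(-1)*(-132) + Z(-3) = 81*(-132) + (-3 + 2*(-3)**2)**2 = -10692 + (-3 + 2*9)**2 = -10692 + (-3 + 18)**2 = -10692 + 15**2 = -10692 + 225 = -10467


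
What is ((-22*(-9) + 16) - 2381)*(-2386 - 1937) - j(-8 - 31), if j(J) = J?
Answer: 9367980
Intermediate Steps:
((-22*(-9) + 16) - 2381)*(-2386 - 1937) - j(-8 - 31) = ((-22*(-9) + 16) - 2381)*(-2386 - 1937) - (-8 - 31) = ((198 + 16) - 2381)*(-4323) - 1*(-39) = (214 - 2381)*(-4323) + 39 = -2167*(-4323) + 39 = 9367941 + 39 = 9367980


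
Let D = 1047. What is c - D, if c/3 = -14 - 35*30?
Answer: -4239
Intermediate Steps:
c = -3192 (c = 3*(-14 - 35*30) = 3*(-14 - 1050) = 3*(-1064) = -3192)
c - D = -3192 - 1*1047 = -3192 - 1047 = -4239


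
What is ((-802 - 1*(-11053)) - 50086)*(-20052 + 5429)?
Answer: 582507205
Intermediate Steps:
((-802 - 1*(-11053)) - 50086)*(-20052 + 5429) = ((-802 + 11053) - 50086)*(-14623) = (10251 - 50086)*(-14623) = -39835*(-14623) = 582507205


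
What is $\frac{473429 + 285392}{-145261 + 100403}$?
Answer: $- \frac{758821}{44858} \approx -16.916$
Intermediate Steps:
$\frac{473429 + 285392}{-145261 + 100403} = \frac{758821}{-44858} = 758821 \left(- \frac{1}{44858}\right) = - \frac{758821}{44858}$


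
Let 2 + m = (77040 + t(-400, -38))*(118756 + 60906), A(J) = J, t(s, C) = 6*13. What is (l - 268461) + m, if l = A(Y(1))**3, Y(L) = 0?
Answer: 13854905653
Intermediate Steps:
t(s, C) = 78
l = 0 (l = 0**3 = 0)
m = 13855174114 (m = -2 + (77040 + 78)*(118756 + 60906) = -2 + 77118*179662 = -2 + 13855174116 = 13855174114)
(l - 268461) + m = (0 - 268461) + 13855174114 = -268461 + 13855174114 = 13854905653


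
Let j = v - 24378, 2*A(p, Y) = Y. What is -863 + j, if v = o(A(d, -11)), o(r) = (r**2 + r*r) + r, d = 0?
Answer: -25186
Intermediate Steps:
A(p, Y) = Y/2
o(r) = r + 2*r**2 (o(r) = (r**2 + r**2) + r = 2*r**2 + r = r + 2*r**2)
v = 55 (v = ((1/2)*(-11))*(1 + 2*((1/2)*(-11))) = -11*(1 + 2*(-11/2))/2 = -11*(1 - 11)/2 = -11/2*(-10) = 55)
j = -24323 (j = 55 - 24378 = -24323)
-863 + j = -863 - 24323 = -25186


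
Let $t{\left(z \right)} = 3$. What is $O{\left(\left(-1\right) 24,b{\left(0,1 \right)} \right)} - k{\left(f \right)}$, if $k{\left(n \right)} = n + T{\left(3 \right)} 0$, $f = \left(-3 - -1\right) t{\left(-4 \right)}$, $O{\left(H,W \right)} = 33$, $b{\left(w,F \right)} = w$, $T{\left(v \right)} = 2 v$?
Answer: $39$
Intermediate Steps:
$f = -6$ ($f = \left(-3 - -1\right) 3 = \left(-3 + 1\right) 3 = \left(-2\right) 3 = -6$)
$k{\left(n \right)} = n$ ($k{\left(n \right)} = n + 2 \cdot 3 \cdot 0 = n + 6 \cdot 0 = n + 0 = n$)
$O{\left(\left(-1\right) 24,b{\left(0,1 \right)} \right)} - k{\left(f \right)} = 33 - -6 = 33 + 6 = 39$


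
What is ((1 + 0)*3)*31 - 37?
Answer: 56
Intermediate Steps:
((1 + 0)*3)*31 - 37 = (1*3)*31 - 37 = 3*31 - 37 = 93 - 37 = 56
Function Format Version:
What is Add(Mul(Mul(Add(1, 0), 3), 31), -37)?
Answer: 56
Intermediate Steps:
Add(Mul(Mul(Add(1, 0), 3), 31), -37) = Add(Mul(Mul(1, 3), 31), -37) = Add(Mul(3, 31), -37) = Add(93, -37) = 56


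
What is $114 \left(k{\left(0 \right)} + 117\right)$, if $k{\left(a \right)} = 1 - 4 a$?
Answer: $13452$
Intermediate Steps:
$114 \left(k{\left(0 \right)} + 117\right) = 114 \left(\left(1 - 0\right) + 117\right) = 114 \left(\left(1 + 0\right) + 117\right) = 114 \left(1 + 117\right) = 114 \cdot 118 = 13452$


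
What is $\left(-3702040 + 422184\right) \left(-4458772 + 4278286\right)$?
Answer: $591968090016$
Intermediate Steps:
$\left(-3702040 + 422184\right) \left(-4458772 + 4278286\right) = \left(-3279856\right) \left(-180486\right) = 591968090016$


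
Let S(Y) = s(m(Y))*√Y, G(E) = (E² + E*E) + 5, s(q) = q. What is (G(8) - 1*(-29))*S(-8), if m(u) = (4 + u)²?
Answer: 5184*I*√2 ≈ 7331.3*I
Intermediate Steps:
G(E) = 5 + 2*E² (G(E) = (E² + E²) + 5 = 2*E² + 5 = 5 + 2*E²)
S(Y) = √Y*(4 + Y)² (S(Y) = (4 + Y)²*√Y = √Y*(4 + Y)²)
(G(8) - 1*(-29))*S(-8) = ((5 + 2*8²) - 1*(-29))*(√(-8)*(4 - 8)²) = ((5 + 2*64) + 29)*((2*I*√2)*(-4)²) = ((5 + 128) + 29)*((2*I*√2)*16) = (133 + 29)*(32*I*√2) = 162*(32*I*√2) = 5184*I*√2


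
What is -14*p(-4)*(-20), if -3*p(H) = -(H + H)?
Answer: -2240/3 ≈ -746.67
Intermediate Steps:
p(H) = 2*H/3 (p(H) = -(-1)*(H + H)/3 = -(-1)*2*H/3 = -(-2)*H/3 = 2*H/3)
-14*p(-4)*(-20) = -28*(-4)/3*(-20) = -14*(-8/3)*(-20) = (112/3)*(-20) = -2240/3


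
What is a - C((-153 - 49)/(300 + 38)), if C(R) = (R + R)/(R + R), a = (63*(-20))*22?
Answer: -27721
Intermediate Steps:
a = -27720 (a = -1260*22 = -27720)
C(R) = 1 (C(R) = (2*R)/((2*R)) = (2*R)*(1/(2*R)) = 1)
a - C((-153 - 49)/(300 + 38)) = -27720 - 1*1 = -27720 - 1 = -27721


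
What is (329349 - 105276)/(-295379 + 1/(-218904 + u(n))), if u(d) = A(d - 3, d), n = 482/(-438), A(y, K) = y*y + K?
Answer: -2352341012037687/3100918610477062 ≈ -0.75859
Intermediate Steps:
A(y, K) = K + y**2 (A(y, K) = y**2 + K = K + y**2)
n = -241/219 (n = 482*(-1/438) = -241/219 ≈ -1.1005)
u(d) = d + (-3 + d)**2 (u(d) = d + (d - 3)**2 = d + (-3 + d)**2)
(329349 - 105276)/(-295379 + 1/(-218904 + u(n))) = (329349 - 105276)/(-295379 + 1/(-218904 + (-241/219 + (-3 - 241/219)**2))) = 224073/(-295379 + 1/(-218904 + (-241/219 + (-898/219)**2))) = 224073/(-295379 + 1/(-218904 + (-241/219 + 806404/47961))) = 224073/(-295379 + 1/(-218904 + 753625/47961)) = 224073/(-295379 + 1/(-10498101119/47961)) = 224073/(-295379 - 47961/10498101119) = 224073/(-3100918610477062/10498101119) = 224073*(-10498101119/3100918610477062) = -2352341012037687/3100918610477062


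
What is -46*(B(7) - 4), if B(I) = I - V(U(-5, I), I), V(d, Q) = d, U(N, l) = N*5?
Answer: -1288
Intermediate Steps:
U(N, l) = 5*N
B(I) = 25 + I (B(I) = I - 5*(-5) = I - 1*(-25) = I + 25 = 25 + I)
-46*(B(7) - 4) = -46*((25 + 7) - 4) = -46*(32 - 4) = -46*28 = -1288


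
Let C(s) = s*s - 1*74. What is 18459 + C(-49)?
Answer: 20786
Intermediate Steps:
C(s) = -74 + s**2 (C(s) = s**2 - 74 = -74 + s**2)
18459 + C(-49) = 18459 + (-74 + (-49)**2) = 18459 + (-74 + 2401) = 18459 + 2327 = 20786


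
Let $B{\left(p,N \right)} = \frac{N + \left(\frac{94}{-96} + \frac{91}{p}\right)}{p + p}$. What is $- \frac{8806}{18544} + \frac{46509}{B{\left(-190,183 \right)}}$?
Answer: $- \frac{12249860623513}{125830312} \approx -97352.0$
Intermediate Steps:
$B{\left(p,N \right)} = \frac{- \frac{47}{48} + N + \frac{91}{p}}{2 p}$ ($B{\left(p,N \right)} = \frac{N + \left(94 \left(- \frac{1}{96}\right) + \frac{91}{p}\right)}{2 p} = \left(N - \left(\frac{47}{48} - \frac{91}{p}\right)\right) \frac{1}{2 p} = \left(- \frac{47}{48} + N + \frac{91}{p}\right) \frac{1}{2 p} = \frac{- \frac{47}{48} + N + \frac{91}{p}}{2 p}$)
$- \frac{8806}{18544} + \frac{46509}{B{\left(-190,183 \right)}} = - \frac{8806}{18544} + \frac{46509}{\frac{1}{96} \cdot \frac{1}{36100} \left(4368 - 190 \left(-47 + 48 \cdot 183\right)\right)} = \left(-8806\right) \frac{1}{18544} + \frac{46509}{\frac{1}{96} \cdot \frac{1}{36100} \left(4368 - 190 \left(-47 + 8784\right)\right)} = - \frac{4403}{9272} + \frac{46509}{\frac{1}{96} \cdot \frac{1}{36100} \left(4368 - 1660030\right)} = - \frac{4403}{9272} + \frac{46509}{\frac{1}{96} \cdot \frac{1}{36100} \left(-1655662\right)} = - \frac{4403}{9272} + \frac{46509}{- \frac{827831}{1732800}} = - \frac{4403}{9272} + 46509 \left(- \frac{1732800}{827831}\right) = - \frac{4403}{9272} - \frac{80590795200}{827831} = - \frac{12249860623513}{125830312}$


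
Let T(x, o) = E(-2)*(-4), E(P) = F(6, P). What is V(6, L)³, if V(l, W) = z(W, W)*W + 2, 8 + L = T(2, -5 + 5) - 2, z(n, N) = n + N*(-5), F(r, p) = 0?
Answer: -63044792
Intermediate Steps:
z(n, N) = n - 5*N
E(P) = 0
T(x, o) = 0 (T(x, o) = 0*(-4) = 0)
L = -10 (L = -8 + (0 - 2) = -8 - 2 = -10)
V(l, W) = 2 - 4*W² (V(l, W) = (W - 5*W)*W + 2 = (-4*W)*W + 2 = -4*W² + 2 = 2 - 4*W²)
V(6, L)³ = (2 - 4*(-10)²)³ = (2 - 4*100)³ = (2 - 400)³ = (-398)³ = -63044792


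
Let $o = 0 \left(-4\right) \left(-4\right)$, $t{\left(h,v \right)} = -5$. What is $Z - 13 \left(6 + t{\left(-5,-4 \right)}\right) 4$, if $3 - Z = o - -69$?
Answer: $-118$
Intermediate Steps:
$o = 0$ ($o = 0 \left(-4\right) = 0$)
$Z = -66$ ($Z = 3 - \left(0 - -69\right) = 3 - \left(0 + 69\right) = 3 - 69 = -66$)
$Z - 13 \left(6 + t{\left(-5,-4 \right)}\right) 4 = -66 - 13 \left(6 - 5\right) 4 = -66 - 13 \cdot 1 \cdot 4 = -66 - 52 = -118$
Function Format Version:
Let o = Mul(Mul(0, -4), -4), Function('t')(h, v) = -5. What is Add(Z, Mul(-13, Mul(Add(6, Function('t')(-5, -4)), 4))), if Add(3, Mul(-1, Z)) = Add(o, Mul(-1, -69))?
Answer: -118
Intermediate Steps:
o = 0 (o = Mul(0, -4) = 0)
Z = -66 (Z = Add(3, Mul(-1, Add(0, Mul(-1, -69)))) = Add(3, Mul(-1, Add(0, 69))) = Add(3, Mul(-1, 69)) = Add(3, -69) = -66)
Add(Z, Mul(-13, Mul(Add(6, Function('t')(-5, -4)), 4))) = Add(-66, Mul(-13, Mul(Add(6, -5), 4))) = Add(-66, Mul(-13, Mul(1, 4))) = Add(-66, Mul(-13, 4)) = Add(-66, -52) = -118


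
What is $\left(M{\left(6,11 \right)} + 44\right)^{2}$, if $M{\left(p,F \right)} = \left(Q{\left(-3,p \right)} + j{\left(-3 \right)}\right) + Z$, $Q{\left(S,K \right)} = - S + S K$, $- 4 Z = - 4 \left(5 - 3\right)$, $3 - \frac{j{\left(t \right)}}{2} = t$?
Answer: $1849$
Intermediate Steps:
$j{\left(t \right)} = 6 - 2 t$
$Z = 2$ ($Z = - \frac{\left(-4\right) \left(5 - 3\right)}{4} = - \frac{\left(-4\right) 2}{4} = \left(- \frac{1}{4}\right) \left(-8\right) = 2$)
$Q{\left(S,K \right)} = - S + K S$
$M{\left(p,F \right)} = 17 - 3 p$ ($M{\left(p,F \right)} = \left(- 3 \left(-1 + p\right) + \left(6 - -6\right)\right) + 2 = \left(\left(3 - 3 p\right) + \left(6 + 6\right)\right) + 2 = \left(\left(3 - 3 p\right) + 12\right) + 2 = \left(15 - 3 p\right) + 2 = 17 - 3 p$)
$\left(M{\left(6,11 \right)} + 44\right)^{2} = \left(\left(17 - 18\right) + 44\right)^{2} = \left(-1 + 44\right)^{2} = 43^{2} = 1849$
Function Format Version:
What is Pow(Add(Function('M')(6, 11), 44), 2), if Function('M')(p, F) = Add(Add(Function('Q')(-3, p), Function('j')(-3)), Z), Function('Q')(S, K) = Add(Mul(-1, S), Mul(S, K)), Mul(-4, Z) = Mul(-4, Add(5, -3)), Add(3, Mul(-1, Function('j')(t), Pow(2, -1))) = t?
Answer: 1849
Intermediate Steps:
Function('j')(t) = Add(6, Mul(-2, t))
Z = 2 (Z = Mul(Rational(-1, 4), Mul(-4, Add(5, -3))) = Mul(Rational(-1, 4), Mul(-4, 2)) = Mul(Rational(-1, 4), -8) = 2)
Function('Q')(S, K) = Add(Mul(-1, S), Mul(K, S))
Function('M')(p, F) = Add(17, Mul(-3, p)) (Function('M')(p, F) = Add(Add(Mul(-3, Add(-1, p)), Add(6, Mul(-2, -3))), 2) = Add(Add(Add(3, Mul(-3, p)), Add(6, 6)), 2) = Add(Add(Add(3, Mul(-3, p)), 12), 2) = Add(Add(15, Mul(-3, p)), 2) = Add(17, Mul(-3, p)))
Pow(Add(Function('M')(6, 11), 44), 2) = Pow(Add(Add(17, Mul(-3, 6)), 44), 2) = Pow(Add(Add(17, -18), 44), 2) = Pow(Add(-1, 44), 2) = Pow(43, 2) = 1849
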